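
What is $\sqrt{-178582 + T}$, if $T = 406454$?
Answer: $4 \sqrt{14242} \approx 477.36$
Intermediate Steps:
$\sqrt{-178582 + T} = \sqrt{-178582 + 406454} = \sqrt{227872} = 4 \sqrt{14242}$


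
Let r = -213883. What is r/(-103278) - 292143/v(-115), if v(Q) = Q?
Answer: 30196541299/11876970 ≈ 2542.4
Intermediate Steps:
r/(-103278) - 292143/v(-115) = -213883/(-103278) - 292143/(-115) = -213883*(-1/103278) - 292143*(-1/115) = 213883/103278 + 292143/115 = 30196541299/11876970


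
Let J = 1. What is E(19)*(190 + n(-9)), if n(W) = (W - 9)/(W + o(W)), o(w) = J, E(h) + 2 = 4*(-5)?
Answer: -8459/2 ≈ -4229.5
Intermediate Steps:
E(h) = -22 (E(h) = -2 + 4*(-5) = -2 - 20 = -22)
o(w) = 1
n(W) = (-9 + W)/(1 + W) (n(W) = (W - 9)/(W + 1) = (-9 + W)/(1 + W))
E(19)*(190 + n(-9)) = -22*(190 + (-9 - 9)/(1 - 9)) = -22*(190 - 18/(-8)) = -22*(190 - ⅛*(-18)) = -22*(190 + 9/4) = -22*769/4 = -8459/2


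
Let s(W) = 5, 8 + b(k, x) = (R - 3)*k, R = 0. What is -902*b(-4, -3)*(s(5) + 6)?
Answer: -39688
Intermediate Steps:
b(k, x) = -8 - 3*k (b(k, x) = -8 + (0 - 3)*k = -8 - 3*k)
-902*b(-4, -3)*(s(5) + 6) = -902*(-8 - 3*(-4))*(5 + 6) = -902*(-8 + 12)*11 = -3608*11 = -902*44 = -39688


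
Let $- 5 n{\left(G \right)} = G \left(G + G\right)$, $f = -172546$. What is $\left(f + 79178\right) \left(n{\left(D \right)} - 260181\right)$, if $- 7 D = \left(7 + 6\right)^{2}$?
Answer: $\frac{5957015370856}{245} \approx 2.4314 \cdot 10^{10}$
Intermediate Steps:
$D = - \frac{169}{7}$ ($D = - \frac{\left(7 + 6\right)^{2}}{7} = - \frac{13^{2}}{7} = \left(- \frac{1}{7}\right) 169 = - \frac{169}{7} \approx -24.143$)
$n{\left(G \right)} = - \frac{2 G^{2}}{5}$ ($n{\left(G \right)} = - \frac{G \left(G + G\right)}{5} = - \frac{G 2 G}{5} = - \frac{2 G^{2}}{5}$)
$\left(f + 79178\right) \left(n{\left(D \right)} - 260181\right) = \left(-172546 + 79178\right) \left(- \frac{2 \left(- \frac{169}{7}\right)^{2}}{5} - 260181\right) = - 93368 \left(\left(- \frac{2}{5}\right) \frac{28561}{49} - 260181\right) = - 93368 \left(- \frac{57122}{245} - 260181\right) = \left(-93368\right) \left(- \frac{63801467}{245}\right) = \frac{5957015370856}{245}$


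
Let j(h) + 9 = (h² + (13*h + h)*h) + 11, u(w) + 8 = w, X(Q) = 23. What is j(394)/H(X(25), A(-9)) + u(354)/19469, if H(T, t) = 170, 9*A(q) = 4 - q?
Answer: 22667221509/1654865 ≈ 13697.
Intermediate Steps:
A(q) = 4/9 - q/9 (A(q) = (4 - q)/9 = 4/9 - q/9)
u(w) = -8 + w
j(h) = 2 + 15*h² (j(h) = -9 + ((h² + (13*h + h)*h) + 11) = -9 + ((h² + (14*h)*h) + 11) = -9 + ((h² + 14*h²) + 11) = -9 + (15*h² + 11) = -9 + (11 + 15*h²) = 2 + 15*h²)
j(394)/H(X(25), A(-9)) + u(354)/19469 = (2 + 15*394²)/170 + (-8 + 354)/19469 = (2 + 15*155236)*(1/170) + 346*(1/19469) = (2 + 2328540)*(1/170) + 346/19469 = 2328542*(1/170) + 346/19469 = 1164271/85 + 346/19469 = 22667221509/1654865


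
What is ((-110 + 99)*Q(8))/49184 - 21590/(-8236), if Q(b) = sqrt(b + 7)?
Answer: 10795/4118 - 11*sqrt(15)/49184 ≈ 2.6206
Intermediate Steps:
Q(b) = sqrt(7 + b)
((-110 + 99)*Q(8))/49184 - 21590/(-8236) = ((-110 + 99)*sqrt(7 + 8))/49184 - 21590/(-8236) = -11*sqrt(15)*(1/49184) - 21590*(-1/8236) = -11*sqrt(15)/49184 + 10795/4118 = 10795/4118 - 11*sqrt(15)/49184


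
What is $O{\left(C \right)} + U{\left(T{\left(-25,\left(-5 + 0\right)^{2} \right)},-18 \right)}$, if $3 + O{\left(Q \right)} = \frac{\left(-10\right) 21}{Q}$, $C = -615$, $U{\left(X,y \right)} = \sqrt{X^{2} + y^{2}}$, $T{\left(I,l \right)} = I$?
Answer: $- \frac{109}{41} + \sqrt{949} \approx 28.147$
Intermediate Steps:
$O{\left(Q \right)} = -3 - \frac{210}{Q}$ ($O{\left(Q \right)} = -3 + \frac{\left(-10\right) 21}{Q} = -3 - \frac{210}{Q}$)
$O{\left(C \right)} + U{\left(T{\left(-25,\left(-5 + 0\right)^{2} \right)},-18 \right)} = \left(-3 - \frac{210}{-615}\right) + \sqrt{\left(-25\right)^{2} + \left(-18\right)^{2}} = \left(-3 - - \frac{14}{41}\right) + \sqrt{625 + 324} = \left(-3 + \frac{14}{41}\right) + \sqrt{949} = - \frac{109}{41} + \sqrt{949}$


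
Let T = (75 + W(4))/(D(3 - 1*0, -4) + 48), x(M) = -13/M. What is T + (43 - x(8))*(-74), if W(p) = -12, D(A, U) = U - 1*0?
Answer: -36309/11 ≈ -3300.8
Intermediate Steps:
D(A, U) = U (D(A, U) = U + 0 = U)
T = 63/44 (T = (75 - 12)/(-4 + 48) = 63/44 ≈ 1.4318)
T + (43 - x(8))*(-74) = 63/44 + (43 - (-13)/8)*(-74) = 63/44 + (43 - 1*(-13/8))*(-74) = 63/44 + (43 + 13/8)*(-74) = 63/44 + (357/8)*(-74) = 63/44 - 13209/4 = -36309/11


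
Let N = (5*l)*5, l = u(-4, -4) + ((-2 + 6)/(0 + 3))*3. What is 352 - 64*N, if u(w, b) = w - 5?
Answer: 8352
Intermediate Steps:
u(w, b) = -5 + w
l = -5 (l = (-5 - 4) + ((-2 + 6)/(0 + 3))*3 = -9 + (4/3)*3 = -9 + 4 = -5)
N = -125 (N = (5*(-5))*5 = -25*5 = -125)
352 - 64*N = 352 - 64*(-125) = 352 + 8000 = 8352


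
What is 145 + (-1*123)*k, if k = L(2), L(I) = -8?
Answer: 1129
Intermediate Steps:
k = -8
145 + (-1*123)*k = 145 - 1*123*(-8) = 145 - 123*(-8) = 145 + 984 = 1129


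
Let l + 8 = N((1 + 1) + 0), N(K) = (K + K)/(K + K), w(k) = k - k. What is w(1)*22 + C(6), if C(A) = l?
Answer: -7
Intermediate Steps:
w(k) = 0
N(K) = 1 (N(K) = (2*K)/((2*K)) = (2*K)*(1/(2*K)) = 1)
l = -7 (l = -8 + 1 = -7)
C(A) = -7
w(1)*22 + C(6) = 0*22 - 7 = 0 - 7 = -7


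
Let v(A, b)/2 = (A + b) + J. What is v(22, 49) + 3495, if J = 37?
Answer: 3711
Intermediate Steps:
v(A, b) = 74 + 2*A + 2*b (v(A, b) = 2*((A + b) + 37) = 2*(37 + A + b) = 74 + 2*A + 2*b)
v(22, 49) + 3495 = (74 + 2*22 + 2*49) + 3495 = (74 + 44 + 98) + 3495 = 216 + 3495 = 3711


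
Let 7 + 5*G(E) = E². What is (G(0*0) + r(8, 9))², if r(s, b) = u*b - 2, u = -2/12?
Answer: 2401/100 ≈ 24.010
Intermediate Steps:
u = -⅙ (u = -2*1/12 = -⅙ ≈ -0.16667)
r(s, b) = -2 - b/6 (r(s, b) = -b/6 - 2 = -2 - b/6)
G(E) = -7/5 + E²/5
(G(0*0) + r(8, 9))² = ((-7/5 + (0*0)²/5) + (-2 - ⅙*9))² = ((-7/5 + (⅕)*0²) + (-2 - 3/2))² = ((-7/5 + (⅕)*0) - 7/2)² = ((-7/5 + 0) - 7/2)² = (-7/5 - 7/2)² = (-49/10)² = 2401/100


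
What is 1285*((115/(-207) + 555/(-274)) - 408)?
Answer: -1301053505/2466 ≈ -5.2760e+5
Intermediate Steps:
1285*((115/(-207) + 555/(-274)) - 408) = 1285*((115*(-1/207) + 555*(-1/274)) - 408) = 1285*((-5/9 - 555/274) - 408) = 1285*(-6365/2466 - 408) = 1285*(-1012493/2466) = -1301053505/2466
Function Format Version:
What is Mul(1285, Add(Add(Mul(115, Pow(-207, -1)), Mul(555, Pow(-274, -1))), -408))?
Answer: Rational(-1301053505, 2466) ≈ -5.2760e+5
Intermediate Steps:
Mul(1285, Add(Add(Mul(115, Pow(-207, -1)), Mul(555, Pow(-274, -1))), -408)) = Mul(1285, Add(Add(Mul(115, Rational(-1, 207)), Mul(555, Rational(-1, 274))), -408)) = Mul(1285, Add(Add(Rational(-5, 9), Rational(-555, 274)), -408)) = Mul(1285, Add(Rational(-6365, 2466), -408)) = Mul(1285, Rational(-1012493, 2466)) = Rational(-1301053505, 2466)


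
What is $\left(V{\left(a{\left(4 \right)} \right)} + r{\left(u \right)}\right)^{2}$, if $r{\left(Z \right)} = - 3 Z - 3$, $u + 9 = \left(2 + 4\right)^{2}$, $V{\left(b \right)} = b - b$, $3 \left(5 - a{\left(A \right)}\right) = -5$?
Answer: $7056$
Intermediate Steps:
$a{\left(A \right)} = \frac{20}{3}$ ($a{\left(A \right)} = 5 - - \frac{5}{3} = 5 + \frac{5}{3} = \frac{20}{3}$)
$V{\left(b \right)} = 0$
$u = 27$ ($u = -9 + \left(2 + 4\right)^{2} = -9 + 6^{2} = -9 + 36 = 27$)
$r{\left(Z \right)} = -3 - 3 Z$
$\left(V{\left(a{\left(4 \right)} \right)} + r{\left(u \right)}\right)^{2} = \left(0 - 84\right)^{2} = \left(-84\right)^{2} = 7056$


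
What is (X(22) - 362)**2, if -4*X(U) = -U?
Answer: 508369/4 ≈ 1.2709e+5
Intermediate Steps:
X(U) = U/4 (X(U) = -(-1)*U/4 = U/4)
(X(22) - 362)**2 = ((1/4)*22 - 362)**2 = (11/2 - 362)**2 = (-713/2)**2 = 508369/4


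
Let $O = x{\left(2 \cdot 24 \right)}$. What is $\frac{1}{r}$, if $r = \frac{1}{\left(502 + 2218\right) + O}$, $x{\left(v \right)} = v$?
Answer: $2768$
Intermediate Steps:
$O = 48$ ($O = 2 \cdot 24 = 48$)
$r = \frac{1}{2768}$ ($r = \frac{1}{\left(502 + 2218\right) + 48} = \frac{1}{2720 + 48} = \frac{1}{2768} \approx 0.00036127$)
$\frac{1}{r} = \frac{1}{\frac{1}{2768}} = 2768$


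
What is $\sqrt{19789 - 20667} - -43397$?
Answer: $43397 + i \sqrt{878} \approx 43397.0 + 29.631 i$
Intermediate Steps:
$\sqrt{19789 - 20667} - -43397 = \sqrt{-878} + 43397 = i \sqrt{878} + 43397 = 43397 + i \sqrt{878}$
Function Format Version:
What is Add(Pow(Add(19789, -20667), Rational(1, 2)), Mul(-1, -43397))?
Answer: Add(43397, Mul(I, Pow(878, Rational(1, 2)))) ≈ Add(43397., Mul(29.631, I))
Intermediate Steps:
Add(Pow(Add(19789, -20667), Rational(1, 2)), Mul(-1, -43397)) = Add(Pow(-878, Rational(1, 2)), 43397) = Add(Mul(I, Pow(878, Rational(1, 2))), 43397) = Add(43397, Mul(I, Pow(878, Rational(1, 2))))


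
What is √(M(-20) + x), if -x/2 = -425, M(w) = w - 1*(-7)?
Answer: 3*√93 ≈ 28.931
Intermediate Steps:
M(w) = 7 + w (M(w) = w + 7 = 7 + w)
x = 850 (x = -2*(-425) = 850)
√(M(-20) + x) = √((7 - 20) + 850) = √(-13 + 850) = √837 = 3*√93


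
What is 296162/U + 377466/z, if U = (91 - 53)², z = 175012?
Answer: 3273560303/15794833 ≈ 207.26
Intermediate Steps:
U = 1444 (U = 38² = 1444)
296162/U + 377466/z = 296162/1444 + 377466/175012 = 296162*(1/1444) + 377466*(1/175012) = 148081/722 + 188733/87506 = 3273560303/15794833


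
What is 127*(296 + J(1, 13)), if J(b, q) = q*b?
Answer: 39243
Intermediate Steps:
J(b, q) = b*q
127*(296 + J(1, 13)) = 127*(296 + 1*13) = 127*(296 + 13) = 127*309 = 39243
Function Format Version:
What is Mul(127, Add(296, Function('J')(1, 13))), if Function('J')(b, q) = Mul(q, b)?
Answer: 39243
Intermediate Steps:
Function('J')(b, q) = Mul(b, q)
Mul(127, Add(296, Function('J')(1, 13))) = Mul(127, Add(296, Mul(1, 13))) = Mul(127, Add(296, 13)) = Mul(127, 309) = 39243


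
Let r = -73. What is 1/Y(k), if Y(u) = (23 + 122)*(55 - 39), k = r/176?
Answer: 1/2320 ≈ 0.00043103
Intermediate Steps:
k = -73/176 ≈ -0.41477
Y(u) = 2320 (Y(u) = 145*16 = 2320)
1/Y(k) = 1/2320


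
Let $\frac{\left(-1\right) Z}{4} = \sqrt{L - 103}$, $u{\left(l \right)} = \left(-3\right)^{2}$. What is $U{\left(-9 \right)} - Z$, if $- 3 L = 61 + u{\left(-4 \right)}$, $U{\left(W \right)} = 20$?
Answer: $20 + \frac{4 i \sqrt{1137}}{3} \approx 20.0 + 44.959 i$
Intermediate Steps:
$u{\left(l \right)} = 9$
$L = - \frac{70}{3}$ ($L = - \frac{61 + 9}{3} = \left(- \frac{1}{3}\right) 70 = - \frac{70}{3} \approx -23.333$)
$Z = - \frac{4 i \sqrt{1137}}{3}$ ($Z = - 4 \sqrt{- \frac{70}{3} - 103} = - 4 \sqrt{- \frac{379}{3}} = - 4 \frac{i \sqrt{1137}}{3} = - \frac{4 i \sqrt{1137}}{3} \approx - 44.959 i$)
$U{\left(-9 \right)} - Z = 20 - - \frac{4 i \sqrt{1137}}{3} = 20 + \frac{4 i \sqrt{1137}}{3}$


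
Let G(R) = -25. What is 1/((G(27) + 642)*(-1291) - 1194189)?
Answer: -1/1990736 ≈ -5.0233e-7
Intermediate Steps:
1/((G(27) + 642)*(-1291) - 1194189) = 1/((-25 + 642)*(-1291) - 1194189) = 1/(617*(-1291) - 1194189) = 1/(-796547 - 1194189) = 1/(-1990736) = -1/1990736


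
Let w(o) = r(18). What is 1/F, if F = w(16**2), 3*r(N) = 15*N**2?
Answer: 1/1620 ≈ 0.00061728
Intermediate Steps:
r(N) = 5*N**2 (r(N) = (15*N**2)/3 = 5*N**2)
w(o) = 1620 (w(o) = 5*18**2 = 5*324 = 1620)
F = 1620
1/F = 1/1620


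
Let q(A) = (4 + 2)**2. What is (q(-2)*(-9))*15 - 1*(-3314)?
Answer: -1546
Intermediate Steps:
q(A) = 36 (q(A) = 6**2 = 36)
(q(-2)*(-9))*15 - 1*(-3314) = (36*(-9))*15 - 1*(-3314) = -324*15 + 3314 = -4860 + 3314 = -1546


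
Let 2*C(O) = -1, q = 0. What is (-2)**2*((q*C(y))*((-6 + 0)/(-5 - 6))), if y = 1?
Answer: 0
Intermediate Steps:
C(O) = -1/2 (C(O) = (1/2)*(-1) = -1/2)
(-2)**2*((q*C(y))*((-6 + 0)/(-5 - 6))) = (-2)**2*((0*(-1/2))*((-6 + 0)/(-5 - 6))) = 4*(0*(-6/(-11))) = 4*(0*(-6*(-1/11))) = 4*(0*(6/11)) = 4*0 = 0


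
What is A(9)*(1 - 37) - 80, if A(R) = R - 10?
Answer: -44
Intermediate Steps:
A(R) = -10 + R
A(9)*(1 - 37) - 80 = (-10 + 9)*(1 - 37) - 80 = -1*(-36) - 80 = 36 - 80 = -44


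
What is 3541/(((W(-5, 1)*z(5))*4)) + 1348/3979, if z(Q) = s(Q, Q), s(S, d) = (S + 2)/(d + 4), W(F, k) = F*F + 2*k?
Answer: 14202871/334236 ≈ 42.494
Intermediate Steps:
W(F, k) = F² + 2*k
s(S, d) = (2 + S)/(4 + d)
z(Q) = (2 + Q)/(4 + Q)
3541/(((W(-5, 1)*z(5))*4)) + 1348/3979 = 3541/(((((-5)² + 2*1)*((2 + 5)/(4 + 5)))*4)) + 1348/3979 = 3541/((((25 + 2)*(7/9))*4)) + 1348*(1/3979) = 3541/(((27*((⅑)*7))*4)) + 1348/3979 = 3541/(((27*(7/9))*4)) + 1348/3979 = 3541/((21*4)) + 1348/3979 = 3541/84 + 1348/3979 = 14202871/334236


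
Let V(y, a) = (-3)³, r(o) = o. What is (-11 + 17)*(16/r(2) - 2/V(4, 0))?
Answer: 436/9 ≈ 48.444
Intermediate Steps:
V(y, a) = -27
(-11 + 17)*(16/r(2) - 2/V(4, 0)) = (-11 + 17)*(16/2 - 2/(-27)) = 6*(16*(½) - 2*(-1/27)) = 6*(8 + 2/27) = 6*(218/27) = 436/9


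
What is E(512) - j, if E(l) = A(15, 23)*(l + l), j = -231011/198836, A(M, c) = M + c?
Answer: 703394313/18076 ≈ 38913.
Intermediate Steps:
j = -21001/18076 (j = -231011*1/198836 = -21001/18076 ≈ -1.1618)
E(l) = 76*l (E(l) = (15 + 23)*(l + l) = 38*(2*l) = 76*l)
E(512) - j = 76*512 - 1*(-21001/18076) = 38912 + 21001/18076 = 703394313/18076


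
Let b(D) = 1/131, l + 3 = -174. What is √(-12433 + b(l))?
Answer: I*√213362582/131 ≈ 111.5*I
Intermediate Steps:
l = -177 (l = -3 - 174 = -177)
b(D) = 1/131
√(-12433 + b(l)) = √(-12433 + 1/131) = √(-1628722/131) = I*√213362582/131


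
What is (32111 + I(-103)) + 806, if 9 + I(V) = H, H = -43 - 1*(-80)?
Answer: 32945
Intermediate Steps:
H = 37 (H = -43 + 80 = 37)
I(V) = 28 (I(V) = -9 + 37 = 28)
(32111 + I(-103)) + 806 = (32111 + 28) + 806 = 32139 + 806 = 32945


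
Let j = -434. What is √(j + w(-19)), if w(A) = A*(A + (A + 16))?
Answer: 4*I ≈ 4.0*I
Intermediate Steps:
w(A) = A*(16 + 2*A) (w(A) = A*(A + (16 + A)) = A*(16 + 2*A))
√(j + w(-19)) = √(-434 + 2*(-19)*(8 - 19)) = √(-434 + 2*(-19)*(-11)) = √(-434 + 418) = √(-16) = 4*I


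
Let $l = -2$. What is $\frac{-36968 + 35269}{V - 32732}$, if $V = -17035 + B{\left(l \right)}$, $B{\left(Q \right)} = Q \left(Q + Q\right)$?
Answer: $\frac{1699}{49759} \approx 0.034145$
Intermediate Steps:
$B{\left(Q \right)} = 2 Q^{2}$ ($B{\left(Q \right)} = Q 2 Q = 2 Q^{2}$)
$V = -17027$ ($V = -17035 + 2 \left(-2\right)^{2} = -17035 + 2 \cdot 4 = -17035 + 8 = -17027$)
$\frac{-36968 + 35269}{V - 32732} = \frac{-36968 + 35269}{-17027 - 32732} = - \frac{1699}{-49759} = \left(-1699\right) \left(- \frac{1}{49759}\right) = \frac{1699}{49759}$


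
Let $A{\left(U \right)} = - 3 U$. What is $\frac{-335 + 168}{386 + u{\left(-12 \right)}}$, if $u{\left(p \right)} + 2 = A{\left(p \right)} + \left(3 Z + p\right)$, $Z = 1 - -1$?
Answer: $- \frac{167}{414} \approx -0.40338$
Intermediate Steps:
$Z = 2$ ($Z = 1 + 1 = 2$)
$u{\left(p \right)} = 4 - 2 p$ ($u{\left(p \right)} = -2 - \left(-6 + 2 p\right) = 4 - 2 p$)
$\frac{-335 + 168}{386 + u{\left(-12 \right)}} = \frac{-335 + 168}{386 + \left(4 - -24\right)} = - \frac{167}{386 + \left(4 + 24\right)} = - \frac{167}{386 + 28} = - \frac{167}{414}$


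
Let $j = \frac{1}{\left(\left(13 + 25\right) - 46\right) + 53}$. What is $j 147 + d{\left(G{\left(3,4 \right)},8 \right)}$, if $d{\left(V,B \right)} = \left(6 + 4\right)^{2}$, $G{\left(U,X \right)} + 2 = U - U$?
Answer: $\frac{1549}{15} \approx 103.27$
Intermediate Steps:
$G{\left(U,X \right)} = -2$ ($G{\left(U,X \right)} = -2 + \left(U - U\right) = -2 + 0 = -2$)
$d{\left(V,B \right)} = 100$ ($d{\left(V,B \right)} = 10^{2} = 100$)
$j = \frac{1}{45}$ ($j = \frac{1}{\left(38 - 46\right) + 53} = \frac{1}{-8 + 53} = \frac{1}{45} \approx 0.022222$)
$j 147 + d{\left(G{\left(3,4 \right)},8 \right)} = \frac{1}{45} \cdot 147 + 100 = \frac{49}{15} + 100 = \frac{1549}{15}$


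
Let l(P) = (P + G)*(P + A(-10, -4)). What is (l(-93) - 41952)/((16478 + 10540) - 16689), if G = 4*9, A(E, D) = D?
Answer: -12141/3443 ≈ -3.5263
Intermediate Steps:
G = 36
l(P) = (-4 + P)*(36 + P) (l(P) = (P + 36)*(P - 4) = (36 + P)*(-4 + P) = (-4 + P)*(36 + P))
(l(-93) - 41952)/((16478 + 10540) - 16689) = ((-144 + (-93)² + 32*(-93)) - 41952)/((16478 + 10540) - 16689) = ((-144 + 8649 - 2976) - 41952)/(27018 - 16689) = (5529 - 41952)/10329 = -36423*1/10329 = -12141/3443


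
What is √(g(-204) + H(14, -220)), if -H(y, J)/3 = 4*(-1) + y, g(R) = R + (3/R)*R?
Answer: I*√231 ≈ 15.199*I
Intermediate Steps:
g(R) = 3 + R (g(R) = R + 3 = 3 + R)
H(y, J) = 12 - 3*y (H(y, J) = -3*(4*(-1) + y) = -3*(-4 + y) = 12 - 3*y)
√(g(-204) + H(14, -220)) = √((3 - 204) + (12 - 3*14)) = √(-201 + (12 - 42)) = √(-201 - 30) = √(-231) = I*√231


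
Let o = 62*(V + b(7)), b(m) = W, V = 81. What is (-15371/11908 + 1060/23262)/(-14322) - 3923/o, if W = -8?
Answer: -125499675576071/144804617645688 ≈ -0.86668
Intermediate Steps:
b(m) = -8
o = 4526 (o = 62*(81 - 8) = 62*73 = 4526)
(-15371/11908 + 1060/23262)/(-14322) - 3923/o = (-15371/11908 + 1060/23262)/(-14322) - 3923/4526 = (-15371*1/11908 + 1060*(1/23262))*(-1/14322) - 3923*1/4526 = (-15371/11908 + 530/11631)*(-1/14322) - 3923/4526 = -172468861/138501948*(-1/14322) - 3923/4526 = 172468861/1983624899256 - 3923/4526 = -125499675576071/144804617645688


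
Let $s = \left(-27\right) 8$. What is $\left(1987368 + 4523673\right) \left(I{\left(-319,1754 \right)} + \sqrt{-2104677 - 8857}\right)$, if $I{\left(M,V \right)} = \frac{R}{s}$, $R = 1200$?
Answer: $-36172450 + 6511041 i \sqrt{2113534} \approx -3.6172 \cdot 10^{7} + 9.4658 \cdot 10^{9} i$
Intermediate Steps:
$s = -216$
$I{\left(M,V \right)} = - \frac{50}{9}$ ($I{\left(M,V \right)} = \frac{1200}{-216} = 1200 \left(- \frac{1}{216}\right) = - \frac{50}{9}$)
$\left(1987368 + 4523673\right) \left(I{\left(-319,1754 \right)} + \sqrt{-2104677 - 8857}\right) = \left(1987368 + 4523673\right) \left(- \frac{50}{9} + \sqrt{-2104677 - 8857}\right) = 6511041 \left(- \frac{50}{9} + \sqrt{-2113534}\right) = 6511041 \left(- \frac{50}{9} + i \sqrt{2113534}\right) = -36172450 + 6511041 i \sqrt{2113534}$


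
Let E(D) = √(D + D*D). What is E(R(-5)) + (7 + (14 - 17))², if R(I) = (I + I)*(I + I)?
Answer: 16 + 10*√101 ≈ 116.50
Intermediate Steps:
R(I) = 4*I² (R(I) = (2*I)*(2*I) = 4*I²)
E(D) = √(D + D²)
E(R(-5)) + (7 + (14 - 17))² = √((4*(-5)²)*(1 + 4*(-5)²)) + (7 + (14 - 17))² = √((4*25)*(1 + 4*25)) + (7 - 3)² = √(100*(1 + 100)) + 4² = √(100*101) + 16 = √10100 + 16 = 10*√101 + 16 = 16 + 10*√101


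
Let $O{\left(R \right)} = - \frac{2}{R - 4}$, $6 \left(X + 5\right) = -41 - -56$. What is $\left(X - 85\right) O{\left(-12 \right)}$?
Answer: $- \frac{175}{16} \approx -10.938$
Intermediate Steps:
$X = - \frac{5}{2}$ ($X = -5 + \frac{-41 - -56}{6} = -5 + \frac{-41 + 56}{6} = -5 + \frac{1}{6} \cdot 15 = -5 + \frac{5}{2} = - \frac{5}{2} \approx -2.5$)
$O{\left(R \right)} = - \frac{2}{-4 + R}$ ($O{\left(R \right)} = - \frac{2}{R - 4} = - \frac{2}{-4 + R}$)
$\left(X - 85\right) O{\left(-12 \right)} = \left(- \frac{5}{2} - 85\right) \left(- \frac{2}{-4 - 12}\right) = - \frac{175 \left(- \frac{2}{-16}\right)}{2} = - \frac{175 \left(\left(-2\right) \left(- \frac{1}{16}\right)\right)}{2} = \left(- \frac{175}{2}\right) \frac{1}{8} = - \frac{175}{16}$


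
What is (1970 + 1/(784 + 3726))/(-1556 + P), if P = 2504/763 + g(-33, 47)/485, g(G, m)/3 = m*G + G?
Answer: -73062845079/57950184248 ≈ -1.2608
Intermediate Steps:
g(G, m) = 3*G + 3*G*m (g(G, m) = 3*(m*G + G) = 3*(G*m + G) = 3*(G + G*m) = 3*G + 3*G*m)
P = -2411336/370055 (P = 2504/763 + (3*(-33)*(1 + 47))/485 = 2504*(1/763) + (3*(-33)*48)*(1/485) = 2504/763 - 4752*1/485 = 2504/763 - 4752/485 = -2411336/370055 ≈ -6.5162)
(1970 + 1/(784 + 3726))/(-1556 + P) = (1970 + 1/(784 + 3726))/(-1556 - 2411336/370055) = (1970 + 1/4510)/(-578216916/370055) = (1970 + 1/4510)*(-370055/578216916) = (8884701/4510)*(-370055/578216916) = -73062845079/57950184248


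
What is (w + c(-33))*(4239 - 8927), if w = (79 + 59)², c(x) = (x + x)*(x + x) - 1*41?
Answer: -109506992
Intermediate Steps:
c(x) = -41 + 4*x² (c(x) = (2*x)*(2*x) - 41 = 4*x² - 41 = -41 + 4*x²)
w = 19044 (w = 138² = 19044)
(w + c(-33))*(4239 - 8927) = (19044 + (-41 + 4*(-33)²))*(4239 - 8927) = (19044 + (-41 + 4*1089))*(-4688) = (19044 + (-41 + 4356))*(-4688) = (19044 + 4315)*(-4688) = 23359*(-4688) = -109506992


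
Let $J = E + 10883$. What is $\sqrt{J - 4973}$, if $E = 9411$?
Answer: $\sqrt{15321} \approx 123.78$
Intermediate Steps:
$J = 20294$ ($J = 9411 + 10883 = 20294$)
$\sqrt{J - 4973} = \sqrt{20294 - 4973} = \sqrt{15321}$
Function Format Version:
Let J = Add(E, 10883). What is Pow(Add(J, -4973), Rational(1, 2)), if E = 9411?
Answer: Pow(15321, Rational(1, 2)) ≈ 123.78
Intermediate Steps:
J = 20294 (J = Add(9411, 10883) = 20294)
Pow(Add(J, -4973), Rational(1, 2)) = Pow(Add(20294, -4973), Rational(1, 2)) = Pow(15321, Rational(1, 2))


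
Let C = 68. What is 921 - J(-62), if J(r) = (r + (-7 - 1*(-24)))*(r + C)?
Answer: 1191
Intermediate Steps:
J(r) = (17 + r)*(68 + r) (J(r) = (r + (-7 - 1*(-24)))*(r + 68) = (r + (-7 + 24))*(68 + r) = (r + 17)*(68 + r) = (17 + r)*(68 + r))
921 - J(-62) = 921 - (1156 + (-62)² + 85*(-62)) = 921 - (1156 + 3844 - 5270) = 921 - 1*(-270) = 921 + 270 = 1191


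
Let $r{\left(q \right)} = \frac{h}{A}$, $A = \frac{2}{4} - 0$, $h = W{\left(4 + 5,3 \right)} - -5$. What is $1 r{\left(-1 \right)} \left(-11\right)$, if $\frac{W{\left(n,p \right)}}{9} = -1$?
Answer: $88$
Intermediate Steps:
$W{\left(n,p \right)} = -9$ ($W{\left(n,p \right)} = 9 \left(-1\right) = -9$)
$h = -4$ ($h = -9 - -5 = -9 + 5 = -4$)
$A = \frac{1}{2}$ ($A = 2 \cdot \frac{1}{4} + 0 = \frac{1}{2} + 0 = \frac{1}{2} \approx 0.5$)
$r{\left(q \right)} = -8$ ($r{\left(q \right)} = - 4 \frac{1}{\frac{1}{2}} = \left(-4\right) 2 = -8$)
$1 r{\left(-1 \right)} \left(-11\right) = 1 \left(-8\right) \left(-11\right) = \left(-8\right) \left(-11\right) = 88$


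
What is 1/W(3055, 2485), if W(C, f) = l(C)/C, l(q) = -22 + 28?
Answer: 3055/6 ≈ 509.17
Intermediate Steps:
l(q) = 6
W(C, f) = 6/C
1/W(3055, 2485) = 1/(6/3055) = 3055/6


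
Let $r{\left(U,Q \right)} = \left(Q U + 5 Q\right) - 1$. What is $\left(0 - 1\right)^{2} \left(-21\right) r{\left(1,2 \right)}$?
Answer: $-231$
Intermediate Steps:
$r{\left(U,Q \right)} = -1 + 5 Q + Q U$ ($r{\left(U,Q \right)} = \left(5 Q + Q U\right) - 1 = -1 + 5 Q + Q U$)
$\left(0 - 1\right)^{2} \left(-21\right) r{\left(1,2 \right)} = \left(0 - 1\right)^{2} \left(-21\right) \left(-1 + 5 \cdot 2 + 2 \cdot 1\right) = \left(-1\right)^{2} \left(-21\right) \left(-1 + 10 + 2\right) = 1 \left(-21\right) 11 = \left(-21\right) 11 = -231$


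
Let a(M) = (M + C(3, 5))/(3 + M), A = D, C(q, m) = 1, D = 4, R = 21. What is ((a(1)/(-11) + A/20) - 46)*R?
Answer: -105903/110 ≈ -962.75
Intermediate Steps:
A = 4
a(M) = (1 + M)/(3 + M) (a(M) = (M + 1)/(3 + M) = (1 + M)/(3 + M))
((a(1)/(-11) + A/20) - 46)*R = ((((1 + 1)/(3 + 1))/(-11) + 4/20) - 46)*21 = (((2/4)*(-1/11) + 4*(1/20)) - 46)*21 = ((((¼)*2)*(-1/11) + ⅕) - 46)*21 = (((½)*(-1/11) + ⅕) - 46)*21 = ((-1/22 + ⅕) - 46)*21 = (17/110 - 46)*21 = -5043/110*21 = -105903/110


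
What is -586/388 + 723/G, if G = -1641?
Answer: -207025/106118 ≈ -1.9509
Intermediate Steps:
-586/388 + 723/G = -586/388 + 723/(-1641) = -586*1/388 + 723*(-1/1641) = -293/194 - 241/547 = -207025/106118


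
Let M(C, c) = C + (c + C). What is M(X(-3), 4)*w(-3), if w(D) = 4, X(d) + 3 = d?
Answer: -32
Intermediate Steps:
X(d) = -3 + d
M(C, c) = c + 2*C (M(C, c) = C + (C + c) = c + 2*C)
M(X(-3), 4)*w(-3) = (4 + 2*(-3 - 3))*4 = (4 + 2*(-6))*4 = (4 - 12)*4 = -8*4 = -32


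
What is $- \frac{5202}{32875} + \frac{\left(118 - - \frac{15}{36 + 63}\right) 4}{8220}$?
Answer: $- \frac{44918801}{445883625} \approx -0.10074$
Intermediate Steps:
$- \frac{5202}{32875} + \frac{\left(118 - - \frac{15}{36 + 63}\right) 4}{8220} = \left(-5202\right) \frac{1}{32875} + \left(118 - - \frac{15}{99}\right) 4 \cdot \frac{1}{8220} = - \frac{5202}{32875} + \left(118 - \left(-15\right) \frac{1}{99}\right) 4 \cdot \frac{1}{8220} = - \frac{5202}{32875} + \left(118 - - \frac{5}{33}\right) 4 \cdot \frac{1}{8220} = - \frac{5202}{32875} + \left(118 + \frac{5}{33}\right) 4 \cdot \frac{1}{8220} = - \frac{5202}{32875} + \frac{3899}{33} \cdot 4 \cdot \frac{1}{8220} = - \frac{5202}{32875} + \frac{15596}{33} \cdot \frac{1}{8220} = - \frac{5202}{32875} + \frac{3899}{67815} = - \frac{44918801}{445883625}$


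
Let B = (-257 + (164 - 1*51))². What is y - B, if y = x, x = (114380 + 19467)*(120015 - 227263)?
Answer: -14354843792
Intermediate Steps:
x = -14354823056 (x = 133847*(-107248) = -14354823056)
y = -14354823056
B = 20736 (B = (-257 + (164 - 51))² = (-257 + 113)² = (-144)² = 20736)
y - B = -14354823056 - 1*20736 = -14354823056 - 20736 = -14354843792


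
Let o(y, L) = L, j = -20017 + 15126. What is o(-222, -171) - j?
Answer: 4720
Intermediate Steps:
j = -4891
o(-222, -171) - j = -171 - 1*(-4891) = -171 + 4891 = 4720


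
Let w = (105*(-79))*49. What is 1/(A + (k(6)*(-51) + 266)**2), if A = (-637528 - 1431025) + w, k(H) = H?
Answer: -1/2473408 ≈ -4.0430e-7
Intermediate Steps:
w = -406455 (w = -8295*49 = -406455)
A = -2475008 (A = (-637528 - 1431025) - 406455 = -2068553 - 406455 = -2475008)
1/(A + (k(6)*(-51) + 266)**2) = 1/(-2475008 + (6*(-51) + 266)**2) = 1/(-2475008 + (-306 + 266)**2) = 1/(-2475008 + (-40)**2) = 1/(-2475008 + 1600) = 1/(-2473408) = -1/2473408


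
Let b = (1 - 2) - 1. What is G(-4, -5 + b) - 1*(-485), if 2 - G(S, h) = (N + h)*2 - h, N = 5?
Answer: 484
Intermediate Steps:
b = -2 (b = -1 - 1 = -2)
G(S, h) = -8 - h (G(S, h) = 2 - ((5 + h)*2 - h) = 2 - ((10 + 2*h) - h) = 2 - (10 + h) = 2 + (-10 - h) = -8 - h)
G(-4, -5 + b) - 1*(-485) = (-8 - (-5 - 2)) - 1*(-485) = (-8 - 1*(-7)) + 485 = (-8 + 7) + 485 = -1 + 485 = 484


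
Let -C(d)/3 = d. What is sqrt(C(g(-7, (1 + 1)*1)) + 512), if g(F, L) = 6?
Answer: sqrt(494) ≈ 22.226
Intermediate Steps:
C(d) = -3*d
sqrt(C(g(-7, (1 + 1)*1)) + 512) = sqrt(-3*6 + 512) = sqrt(-18 + 512) = sqrt(494)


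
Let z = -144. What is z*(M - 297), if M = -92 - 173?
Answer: 80928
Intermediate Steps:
M = -265
z*(M - 297) = -144*(-265 - 297) = -144*(-562) = 80928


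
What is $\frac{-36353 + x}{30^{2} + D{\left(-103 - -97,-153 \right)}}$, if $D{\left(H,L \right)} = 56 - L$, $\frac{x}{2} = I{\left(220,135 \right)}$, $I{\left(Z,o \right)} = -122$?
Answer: $-33$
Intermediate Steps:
$x = -244$ ($x = 2 \left(-122\right) = -244$)
$\frac{-36353 + x}{30^{2} + D{\left(-103 - -97,-153 \right)}} = \frac{-36353 - 244}{30^{2} + \left(56 - -153\right)} = - \frac{36597}{900 + \left(56 + 153\right)} = - \frac{36597}{900 + 209} = - \frac{36597}{1109} = \left(-36597\right) \frac{1}{1109} = -33$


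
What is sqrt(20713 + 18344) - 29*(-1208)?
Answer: 35032 + sqrt(39057) ≈ 35230.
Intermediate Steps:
sqrt(20713 + 18344) - 29*(-1208) = sqrt(39057) - 1*(-35032) = sqrt(39057) + 35032 = 35032 + sqrt(39057)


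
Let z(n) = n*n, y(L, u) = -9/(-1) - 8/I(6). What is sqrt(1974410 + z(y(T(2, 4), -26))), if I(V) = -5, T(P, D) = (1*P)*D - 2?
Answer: sqrt(49363059)/5 ≈ 1405.2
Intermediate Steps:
T(P, D) = -2 + D*P (T(P, D) = P*D - 2 = D*P - 2 = -2 + D*P)
y(L, u) = 53/5 (y(L, u) = -9/(-1) - 8/(-5) = -9*(-1) - 8*(-1/5) = 9 + 8/5 = 53/5)
z(n) = n**2
sqrt(1974410 + z(y(T(2, 4), -26))) = sqrt(1974410 + (53/5)**2) = sqrt(1974410 + 2809/25) = sqrt(49363059/25) = sqrt(49363059)/5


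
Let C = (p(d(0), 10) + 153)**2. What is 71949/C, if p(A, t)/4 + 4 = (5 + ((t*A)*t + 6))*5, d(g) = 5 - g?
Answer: 71949/107267449 ≈ 0.00067074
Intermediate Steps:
p(A, t) = 204 + 20*A*t**2 (p(A, t) = -16 + 4*((5 + ((t*A)*t + 6))*5) = -16 + 4*((5 + ((A*t)*t + 6))*5) = -16 + 4*((5 + (A*t**2 + 6))*5) = -16 + 4*((5 + (6 + A*t**2))*5) = -16 + 4*((11 + A*t**2)*5) = -16 + 4*(55 + 5*A*t**2) = -16 + (220 + 20*A*t**2) = 204 + 20*A*t**2)
C = 107267449 (C = ((204 + 20*(5 - 1*0)*10**2) + 153)**2 = ((204 + 20*(5 + 0)*100) + 153)**2 = ((204 + 20*5*100) + 153)**2 = ((204 + 10000) + 153)**2 = (10204 + 153)**2 = 10357**2 = 107267449)
71949/C = 71949/107267449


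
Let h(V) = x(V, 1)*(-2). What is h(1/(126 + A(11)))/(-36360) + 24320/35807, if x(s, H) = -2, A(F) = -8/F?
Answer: 221032993/325485630 ≈ 0.67909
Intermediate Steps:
h(V) = 4 (h(V) = -2*(-2) = 4)
h(1/(126 + A(11)))/(-36360) + 24320/35807 = 4/(-36360) + 24320/35807 = 4*(-1/36360) + 24320*(1/35807) = -1/9090 + 24320/35807 = 221032993/325485630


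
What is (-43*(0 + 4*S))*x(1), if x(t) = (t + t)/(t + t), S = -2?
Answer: 344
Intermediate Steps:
x(t) = 1 (x(t) = (2*t)/((2*t)) = (2*t)*(1/(2*t)) = 1)
(-43*(0 + 4*S))*x(1) = -43*(0 + 4*(-2))*1 = -43*(0 - 8)*1 = -43*(-8)*1 = 344*1 = 344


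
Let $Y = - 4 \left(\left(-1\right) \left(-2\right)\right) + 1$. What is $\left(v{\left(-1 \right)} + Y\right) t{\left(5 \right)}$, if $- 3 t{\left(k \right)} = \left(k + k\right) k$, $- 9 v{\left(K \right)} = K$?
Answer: $\frac{3100}{27} \approx 114.81$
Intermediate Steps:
$v{\left(K \right)} = - \frac{K}{9}$
$Y = -7$ ($Y = \left(-4\right) 2 + 1 = -8 + 1 = -7$)
$t{\left(k \right)} = - \frac{2 k^{2}}{3}$ ($t{\left(k \right)} = - \frac{\left(k + k\right) k}{3} = - \frac{2 k k}{3} = - \frac{2 k^{2}}{3}$)
$\left(v{\left(-1 \right)} + Y\right) t{\left(5 \right)} = \left(\left(- \frac{1}{9}\right) \left(-1\right) - 7\right) \left(- \frac{2 \cdot 5^{2}}{3}\right) = \left(\frac{1}{9} - 7\right) \left(\left(- \frac{2}{3}\right) 25\right) = \left(- \frac{62}{9}\right) \left(- \frac{50}{3}\right) = \frac{3100}{27}$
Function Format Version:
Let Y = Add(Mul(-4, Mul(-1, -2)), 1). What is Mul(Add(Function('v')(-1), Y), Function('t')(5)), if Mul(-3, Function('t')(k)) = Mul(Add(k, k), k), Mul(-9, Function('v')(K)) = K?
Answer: Rational(3100, 27) ≈ 114.81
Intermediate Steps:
Function('v')(K) = Mul(Rational(-1, 9), K)
Y = -7 (Y = Add(Mul(-4, 2), 1) = Add(-8, 1) = -7)
Function('t')(k) = Mul(Rational(-2, 3), Pow(k, 2)) (Function('t')(k) = Mul(Rational(-1, 3), Mul(Add(k, k), k)) = Mul(Rational(-1, 3), Mul(Mul(2, k), k)) = Mul(Rational(-1, 3), Mul(2, Pow(k, 2))) = Mul(Rational(-2, 3), Pow(k, 2)))
Mul(Add(Function('v')(-1), Y), Function('t')(5)) = Mul(Add(Mul(Rational(-1, 9), -1), -7), Mul(Rational(-2, 3), Pow(5, 2))) = Mul(Add(Rational(1, 9), -7), Mul(Rational(-2, 3), 25)) = Mul(Rational(-62, 9), Rational(-50, 3)) = Rational(3100, 27)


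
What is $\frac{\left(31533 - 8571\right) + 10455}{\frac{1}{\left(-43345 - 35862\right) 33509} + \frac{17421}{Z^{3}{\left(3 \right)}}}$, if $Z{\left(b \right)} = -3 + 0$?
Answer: $- \frac{798242781864339}{15412633736950} \approx -51.791$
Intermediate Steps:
$Z{\left(b \right)} = -3$
$\frac{\left(31533 - 8571\right) + 10455}{\frac{1}{\left(-43345 - 35862\right) 33509} + \frac{17421}{Z^{3}{\left(3 \right)}}} = \frac{\left(31533 - 8571\right) + 10455}{\frac{1}{\left(-43345 - 35862\right) 33509} + \frac{17421}{\left(-3\right)^{3}}} = \frac{22962 + 10455}{\frac{1}{-79207} \cdot \frac{1}{33509} + \frac{17421}{-27}} = \frac{33417}{\left(- \frac{1}{79207}\right) \frac{1}{33509} + 17421 \left(- \frac{1}{27}\right)} = \frac{33417}{- \frac{1}{2654147363} - \frac{5807}{9}} = \frac{33417}{- \frac{15412633736950}{23887326267}} = 33417 \left(- \frac{23887326267}{15412633736950}\right) = - \frac{798242781864339}{15412633736950}$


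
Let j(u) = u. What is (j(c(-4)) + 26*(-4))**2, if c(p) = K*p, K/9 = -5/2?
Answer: 196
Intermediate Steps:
K = -45/2 (K = 9*(-5/2) = -45/2 ≈ -22.500)
c(p) = -45*p/2
(j(c(-4)) + 26*(-4))**2 = (-45/2*(-4) + 26*(-4))**2 = (90 - 104)**2 = (-14)**2 = 196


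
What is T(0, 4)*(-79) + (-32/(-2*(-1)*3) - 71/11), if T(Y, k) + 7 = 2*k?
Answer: -2996/33 ≈ -90.788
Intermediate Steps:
T(Y, k) = -7 + 2*k
T(0, 4)*(-79) + (-32/(-2*(-1)*3) - 71/11) = (-7 + 2*4)*(-79) + (-32/(-2*(-1)*3) - 71/11) = (-7 + 8)*(-79) + (-32/(2*3) - 71*1/11) = 1*(-79) + (-32/6 - 71/11) = -79 + (-32*⅙ - 71/11) = -79 + (-16/3 - 71/11) = -79 - 389/33 = -2996/33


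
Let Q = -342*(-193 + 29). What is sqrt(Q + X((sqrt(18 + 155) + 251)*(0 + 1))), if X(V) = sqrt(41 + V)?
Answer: sqrt(56088 + sqrt(292 + sqrt(173))) ≈ 236.87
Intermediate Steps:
Q = 56088 (Q = -342*(-164) = 56088)
sqrt(Q + X((sqrt(18 + 155) + 251)*(0 + 1))) = sqrt(56088 + sqrt(41 + (sqrt(18 + 155) + 251)*(0 + 1))) = sqrt(56088 + sqrt(41 + (sqrt(173) + 251)*1)) = sqrt(56088 + sqrt(41 + (251 + sqrt(173))*1)) = sqrt(56088 + sqrt(41 + (251 + sqrt(173)))) = sqrt(56088 + sqrt(292 + sqrt(173)))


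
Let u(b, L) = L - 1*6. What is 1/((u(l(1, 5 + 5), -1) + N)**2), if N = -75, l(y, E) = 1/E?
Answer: 1/6724 ≈ 0.00014872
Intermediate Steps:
u(b, L) = -6 + L (u(b, L) = L - 6 = -6 + L)
1/((u(l(1, 5 + 5), -1) + N)**2) = 1/(((-6 - 1) - 75)**2) = 1/((-7 - 75)**2) = 1/((-82)**2) = 1/6724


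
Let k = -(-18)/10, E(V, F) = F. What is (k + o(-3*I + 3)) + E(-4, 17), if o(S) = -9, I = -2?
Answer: 49/5 ≈ 9.8000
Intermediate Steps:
k = 9/5 (k = -(-18)/10 = -18*(-⅒) = 9/5 ≈ 1.8000)
(k + o(-3*I + 3)) + E(-4, 17) = (9/5 - 9) + 17 = -36/5 + 17 = 49/5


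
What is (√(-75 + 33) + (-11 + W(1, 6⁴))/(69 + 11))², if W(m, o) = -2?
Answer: (13 - 80*I*√42)²/6400 ≈ -41.974 - 2.1062*I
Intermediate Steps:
(√(-75 + 33) + (-11 + W(1, 6⁴))/(69 + 11))² = (√(-75 + 33) + (-11 - 2)/(69 + 11))² = (√(-42) - 13/80)² = (I*√42 - 13*1/80)² = (I*√42 - 13/80)² = (-13/80 + I*√42)²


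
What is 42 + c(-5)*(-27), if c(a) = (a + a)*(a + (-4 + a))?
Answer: -3738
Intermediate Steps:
c(a) = 2*a*(-4 + 2*a) (c(a) = (2*a)*(-4 + 2*a) = 2*a*(-4 + 2*a))
42 + c(-5)*(-27) = 42 + (4*(-5)*(-2 - 5))*(-27) = 42 + (4*(-5)*(-7))*(-27) = 42 + 140*(-27) = 42 - 3780 = -3738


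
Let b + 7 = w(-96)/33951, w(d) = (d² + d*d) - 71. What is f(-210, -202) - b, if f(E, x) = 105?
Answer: 3784151/33951 ≈ 111.46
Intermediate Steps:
w(d) = -71 + 2*d² (w(d) = (d² + d²) - 71 = 2*d² - 71 = -71 + 2*d²)
b = -219296/33951 (b = -7 + (-71 + 2*(-96)²)/33951 = -7 + (-71 + 2*9216)*(1/33951) = -7 + (-71 + 18432)*(1/33951) = -7 + 18361*(1/33951) = -7 + 18361/33951 = -219296/33951 ≈ -6.4592)
f(-210, -202) - b = 105 - 1*(-219296/33951) = 105 + 219296/33951 = 3784151/33951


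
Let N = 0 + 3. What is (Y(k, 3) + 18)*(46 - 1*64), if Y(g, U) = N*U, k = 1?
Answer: -486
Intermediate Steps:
N = 3
Y(g, U) = 3*U
(Y(k, 3) + 18)*(46 - 1*64) = (3*3 + 18)*(46 - 1*64) = (9 + 18)*(46 - 64) = 27*(-18) = -486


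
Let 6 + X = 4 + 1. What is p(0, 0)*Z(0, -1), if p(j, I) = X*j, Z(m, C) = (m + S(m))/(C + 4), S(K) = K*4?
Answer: 0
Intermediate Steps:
S(K) = 4*K
X = -1 (X = -6 + (4 + 1) = -6 + 5 = -1)
Z(m, C) = 5*m/(4 + C) (Z(m, C) = (m + 4*m)/(C + 4) = (5*m)/(4 + C) = 5*m/(4 + C))
p(j, I) = -j
p(0, 0)*Z(0, -1) = (-1*0)*(5*0/(4 - 1)) = 0*(5*0/3) = 0*(5*0*(⅓)) = 0*0 = 0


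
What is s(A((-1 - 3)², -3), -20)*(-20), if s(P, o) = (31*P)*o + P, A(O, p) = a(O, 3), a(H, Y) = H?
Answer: 198080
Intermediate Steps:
A(O, p) = O
s(P, o) = P + 31*P*o (s(P, o) = 31*P*o + P = P + 31*P*o)
s(A((-1 - 3)², -3), -20)*(-20) = ((-1 - 3)²*(1 + 31*(-20)))*(-20) = ((-4)²*(1 - 620))*(-20) = (16*(-619))*(-20) = -9904*(-20) = 198080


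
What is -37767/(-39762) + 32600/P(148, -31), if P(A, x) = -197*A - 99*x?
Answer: -103671157/345757098 ≈ -0.29984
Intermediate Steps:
-37767/(-39762) + 32600/P(148, -31) = -37767/(-39762) + 32600/(-197*148 - 99*(-31)) = -37767*(-1/39762) + 32600/(-29156 + 3069) = 12589/13254 + 32600/(-26087) = 12589/13254 + 32600*(-1/26087) = 12589/13254 - 32600/26087 = -103671157/345757098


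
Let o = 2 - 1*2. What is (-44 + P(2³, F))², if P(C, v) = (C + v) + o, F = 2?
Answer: 1156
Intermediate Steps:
o = 0 (o = 2 - 2 = 0)
P(C, v) = C + v (P(C, v) = (C + v) + 0 = C + v)
(-44 + P(2³, F))² = (-44 + (2³ + 2))² = (-44 + (8 + 2))² = (-44 + 10)² = (-34)² = 1156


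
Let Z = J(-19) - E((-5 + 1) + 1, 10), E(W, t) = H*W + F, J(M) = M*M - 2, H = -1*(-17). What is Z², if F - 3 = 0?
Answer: 165649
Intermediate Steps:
F = 3 (F = 3 + 0 = 3)
H = 17
J(M) = -2 + M² (J(M) = M² - 2 = -2 + M²)
E(W, t) = 3 + 17*W (E(W, t) = 17*W + 3 = 3 + 17*W)
Z = 407 (Z = (-2 + (-19)²) - (3 + 17*((-5 + 1) + 1)) = (-2 + 361) - (3 + 17*(-4 + 1)) = 359 - (3 + 17*(-3)) = 359 - (3 - 51) = 359 - 1*(-48) = 359 + 48 = 407)
Z² = 407² = 165649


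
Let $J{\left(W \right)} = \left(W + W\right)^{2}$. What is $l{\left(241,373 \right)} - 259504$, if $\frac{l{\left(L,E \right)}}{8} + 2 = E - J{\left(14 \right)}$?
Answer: $-262808$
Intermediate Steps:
$J{\left(W \right)} = 4 W^{2}$ ($J{\left(W \right)} = \left(2 W\right)^{2} = 4 W^{2}$)
$l{\left(L,E \right)} = -6288 + 8 E$ ($l{\left(L,E \right)} = -16 + 8 \left(E - 4 \cdot 14^{2}\right) = -16 + 8 \left(E - 4 \cdot 196\right) = -16 + 8 \left(E - 784\right) = -16 + 8 \left(-784 + E\right) = -16 + \left(-6272 + 8 E\right) = -6288 + 8 E$)
$l{\left(241,373 \right)} - 259504 = \left(-6288 + 8 \cdot 373\right) - 259504 = \left(-6288 + 2984\right) - 259504 = -3304 - 259504 = -262808$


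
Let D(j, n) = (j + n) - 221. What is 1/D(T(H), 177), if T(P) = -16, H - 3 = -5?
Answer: -1/60 ≈ -0.016667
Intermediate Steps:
H = -2 (H = 3 - 5 = -2)
D(j, n) = -221 + j + n
1/D(T(H), 177) = 1/(-221 - 16 + 177) = 1/(-60) = -1/60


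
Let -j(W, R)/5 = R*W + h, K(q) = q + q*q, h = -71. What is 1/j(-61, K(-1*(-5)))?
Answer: 1/9505 ≈ 0.00010521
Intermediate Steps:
K(q) = q + q**2
j(W, R) = 355 - 5*R*W (j(W, R) = -5*(R*W - 71) = -5*(-71 + R*W) = 355 - 5*R*W)
1/j(-61, K(-1*(-5))) = 1/(355 - 5*(-1*(-5))*(1 - 1*(-5))*(-61)) = 1/(355 - 5*5*(1 + 5)*(-61)) = 1/(355 - 5*5*6*(-61)) = 1/(355 - 5*30*(-61)) = 1/(355 + 9150) = 1/9505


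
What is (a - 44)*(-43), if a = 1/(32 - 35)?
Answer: 5719/3 ≈ 1906.3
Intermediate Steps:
a = -⅓ (a = 1/(-3) = -⅓ ≈ -0.33333)
(a - 44)*(-43) = (-⅓ - 44)*(-43) = -133/3*(-43) = 5719/3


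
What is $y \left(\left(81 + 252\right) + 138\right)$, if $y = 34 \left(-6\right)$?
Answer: $-96084$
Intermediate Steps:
$y = -204$
$y \left(\left(81 + 252\right) + 138\right) = - 204 \left(\left(81 + 252\right) + 138\right) = - 204 \left(333 + 138\right) = \left(-204\right) 471 = -96084$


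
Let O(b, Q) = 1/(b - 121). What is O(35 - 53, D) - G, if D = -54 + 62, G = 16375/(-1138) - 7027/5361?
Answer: 13307750221/848013702 ≈ 15.693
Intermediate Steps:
G = -95783101/6100818 (G = 16375*(-1/1138) - 7027*1/5361 = -16375/1138 - 7027/5361 = -95783101/6100818 ≈ -15.700)
D = 8
O(b, Q) = 1/(-121 + b)
O(35 - 53, D) - G = 1/(-121 + (35 - 53)) - 1*(-95783101/6100818) = 1/(-121 - 18) + 95783101/6100818 = 1/(-139) + 95783101/6100818 = -1/139 + 95783101/6100818 = 13307750221/848013702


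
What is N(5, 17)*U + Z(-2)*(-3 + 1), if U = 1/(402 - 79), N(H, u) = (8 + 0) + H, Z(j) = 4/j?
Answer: 1305/323 ≈ 4.0402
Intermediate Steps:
N(H, u) = 8 + H
U = 1/323 ≈ 0.0030960
N(5, 17)*U + Z(-2)*(-3 + 1) = (8 + 5)*(1/323) + (4/(-2))*(-3 + 1) = 13*(1/323) + (4*(-½))*(-2) = 13/323 - 2*(-2) = 13/323 + 4 = 1305/323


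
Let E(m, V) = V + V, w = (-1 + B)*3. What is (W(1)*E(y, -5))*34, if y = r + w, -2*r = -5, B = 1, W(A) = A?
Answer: -340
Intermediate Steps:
r = 5/2 (r = -1/2*(-5) = 5/2 ≈ 2.5000)
w = 0 (w = (-1 + 1)*3 = 0*3 = 0)
y = 5/2 (y = 5/2 + 0 = 5/2 ≈ 2.5000)
E(m, V) = 2*V
(W(1)*E(y, -5))*34 = (1*(2*(-5)))*34 = (1*(-10))*34 = -10*34 = -340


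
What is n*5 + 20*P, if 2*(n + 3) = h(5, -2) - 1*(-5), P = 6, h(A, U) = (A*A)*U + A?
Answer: 5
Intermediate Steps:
h(A, U) = A + U*A² (h(A, U) = A²*U + A = U*A² + A = A + U*A²)
n = -23 (n = -3 + (5*(1 + 5*(-2)) - 1*(-5))/2 = -3 + (5*(1 - 10) + 5)/2 = -3 + (5*(-9) + 5)/2 = -3 + (-45 + 5)/2 = -3 + (½)*(-40) = -3 - 20 = -23)
n*5 + 20*P = -23*5 + 20*6 = -115 + 120 = 5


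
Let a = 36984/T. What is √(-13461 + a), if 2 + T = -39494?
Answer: 6*I*√9114467235/4937 ≈ 116.03*I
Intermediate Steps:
T = -39496 (T = -2 - 39494 = -39496)
a = -4623/4937 (a = 36984/(-39496) = 36984*(-1/39496) = -4623/4937 ≈ -0.93640)
√(-13461 + a) = √(-13461 - 4623/4937) = √(-66461580/4937) = 6*I*√9114467235/4937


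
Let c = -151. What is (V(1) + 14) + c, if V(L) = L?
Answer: -136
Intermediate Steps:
(V(1) + 14) + c = (1 + 14) - 151 = 15 - 151 = -136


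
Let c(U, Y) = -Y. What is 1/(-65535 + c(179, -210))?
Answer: -1/65325 ≈ -1.5308e-5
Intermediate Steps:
1/(-65535 + c(179, -210)) = 1/(-65535 - 1*(-210)) = 1/(-65535 + 210) = 1/(-65325) = -1/65325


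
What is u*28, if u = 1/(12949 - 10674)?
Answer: 4/325 ≈ 0.012308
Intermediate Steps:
u = 1/2275 ≈ 0.00043956
u*28 = (1/2275)*28 = 4/325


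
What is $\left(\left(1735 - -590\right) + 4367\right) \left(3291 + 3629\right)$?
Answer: $46308640$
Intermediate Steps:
$\left(\left(1735 - -590\right) + 4367\right) \left(3291 + 3629\right) = \left(\left(1735 + 590\right) + 4367\right) 6920 = \left(2325 + 4367\right) 6920 = 6692 \cdot 6920 = 46308640$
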